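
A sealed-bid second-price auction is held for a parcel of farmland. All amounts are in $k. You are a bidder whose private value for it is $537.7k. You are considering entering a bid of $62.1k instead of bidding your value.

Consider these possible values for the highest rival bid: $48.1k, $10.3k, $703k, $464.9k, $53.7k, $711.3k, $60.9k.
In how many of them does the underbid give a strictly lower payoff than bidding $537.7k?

The deviation hurts exactly when the highest competing bid lies strictly between $62.1k and $537.7k — underbidding then forfeits a profitable win.
$48.1k: below both → same outcome either way.
$10.3k: below both → same outcome either way.
$703k: above both → same outcome either way.
$464.9k: inside the interval → strictly worse (loss $72.8k).
$53.7k: below both → same outcome either way.
$711.3k: above both → same outcome either way.
$60.9k: below both → same outcome either way.
Count: 1.

1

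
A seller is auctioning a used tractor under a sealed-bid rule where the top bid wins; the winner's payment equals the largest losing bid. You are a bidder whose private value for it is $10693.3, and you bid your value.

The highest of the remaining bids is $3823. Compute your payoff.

Your bid $10693.3 exceeds the highest competing bid $3823, so you win.
In a second-price auction the winner pays the second-highest bid, $3823.
Payoff = value − price = $10693.3 − $3823 = $6870.3.

$6870.3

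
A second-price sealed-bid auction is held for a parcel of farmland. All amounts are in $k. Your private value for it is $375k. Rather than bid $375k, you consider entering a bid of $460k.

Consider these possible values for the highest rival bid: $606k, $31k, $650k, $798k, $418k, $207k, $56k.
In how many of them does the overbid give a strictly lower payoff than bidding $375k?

1

The deviation hurts exactly when the highest competing bid lies strictly between $375k and $460k — overbidding then wins at a price above your value.
$606k: above both → same outcome either way.
$31k: below both → same outcome either way.
$650k: above both → same outcome either way.
$798k: above both → same outcome either way.
$418k: inside the interval → strictly worse (loss $43k).
$207k: below both → same outcome either way.
$56k: below both → same outcome either way.
Count: 1.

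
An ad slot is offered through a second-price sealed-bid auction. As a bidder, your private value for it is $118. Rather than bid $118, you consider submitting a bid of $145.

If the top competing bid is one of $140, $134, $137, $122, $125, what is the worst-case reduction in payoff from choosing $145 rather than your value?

$140: truthful gives $0, deviation gives −$22 → loss $22.
$134: truthful gives $0, deviation gives −$16 → loss $16.
$137: truthful gives $0, deviation gives −$19 → loss $19.
$122: truthful gives $0, deviation gives −$4 → loss $4.
$125: truthful gives $0, deviation gives −$7 → loss $7.
Maximum loss: $22.

$22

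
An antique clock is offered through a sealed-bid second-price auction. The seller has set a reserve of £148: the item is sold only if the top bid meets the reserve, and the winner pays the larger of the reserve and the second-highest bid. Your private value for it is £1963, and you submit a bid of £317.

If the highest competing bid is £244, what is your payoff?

Your bid £317 is the highest and exceeds the reserve.
Price = max(second-highest bid, reserve) = max(£244, £148) = £244.
Payoff = £1963 − £244 = £1719.

£1719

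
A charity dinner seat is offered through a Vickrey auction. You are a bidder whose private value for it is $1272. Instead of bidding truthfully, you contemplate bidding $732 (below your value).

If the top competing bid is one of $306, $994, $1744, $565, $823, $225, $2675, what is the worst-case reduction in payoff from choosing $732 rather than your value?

$306: same outcome either way → loss $0.
$994: truthful gives $278, deviation gives $0 → loss $278.
$1744: same outcome either way → loss $0.
$565: same outcome either way → loss $0.
$823: truthful gives $449, deviation gives $0 → loss $449.
$225: same outcome either way → loss $0.
$2675: same outcome either way → loss $0.
Maximum loss: $449.

$449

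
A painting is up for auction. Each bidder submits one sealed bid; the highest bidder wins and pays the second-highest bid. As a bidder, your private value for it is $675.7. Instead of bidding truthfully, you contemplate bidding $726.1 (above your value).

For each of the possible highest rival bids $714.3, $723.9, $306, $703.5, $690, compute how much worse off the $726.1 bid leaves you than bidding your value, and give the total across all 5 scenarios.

The deviation costs you only when the competing bid falls strictly between $675.7 and $726.1; elsewhere both bids give the same outcome.
$714.3: truthful payoff $0, deviation payoff −$38.6 → loss $38.6.
$723.9: truthful payoff $0, deviation payoff −$48.2 → loss $48.2.
$306: outcomes coincide → loss $0.
$703.5: truthful payoff $0, deviation payoff −$27.8 → loss $27.8.
$690: truthful payoff $0, deviation payoff −$14.3 → loss $14.3.
Total loss = $38.6 + $48.2 + $27.8 + $14.3 = $128.9.

$128.9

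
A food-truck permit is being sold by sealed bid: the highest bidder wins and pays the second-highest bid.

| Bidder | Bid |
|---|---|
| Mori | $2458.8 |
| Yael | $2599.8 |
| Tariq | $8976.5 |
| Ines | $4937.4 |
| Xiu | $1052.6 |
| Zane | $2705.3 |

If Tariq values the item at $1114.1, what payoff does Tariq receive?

−$3823.3

Highest bid: Tariq at $8976.5, so Tariq wins.
Second-highest bid: Ines at $4937.4 — that is the price the winner pays.
Tariq's payoff = value − price = $1114.1 − $4937.4 = −$3823.3.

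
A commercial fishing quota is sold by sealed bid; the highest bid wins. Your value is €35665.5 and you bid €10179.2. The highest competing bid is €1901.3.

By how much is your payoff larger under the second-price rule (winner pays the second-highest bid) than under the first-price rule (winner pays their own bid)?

€8277.9

You have the highest bid, so you win under either rule.
Second-price: pay €1901.3 → payoff €33764.2.
First-price: pay your own bid €10179.2 → payoff €25486.3.
Difference = €33764.2 − (€25486.3) = €8277.9.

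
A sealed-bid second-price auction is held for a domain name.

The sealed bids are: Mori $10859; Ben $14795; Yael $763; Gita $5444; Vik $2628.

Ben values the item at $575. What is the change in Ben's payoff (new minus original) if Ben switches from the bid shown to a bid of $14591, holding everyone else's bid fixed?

$0

The highest bid among the other bidders is $10859; Ben's bid doesn't change that.
Original bid $14795: Ben is highest, pays the top rival bid $10859; payoff $575 − $10859 = −$10284.
Alternative bid $14591: Ben is highest, pays the top rival bid $10859; payoff $575 − $10859 = −$10284.
Change in payoff = −$10284 − (−$10284) = $0.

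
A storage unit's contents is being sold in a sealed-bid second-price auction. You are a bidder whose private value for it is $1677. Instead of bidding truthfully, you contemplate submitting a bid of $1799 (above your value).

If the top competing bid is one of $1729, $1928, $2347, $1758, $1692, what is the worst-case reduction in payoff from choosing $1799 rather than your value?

$81

$1729: truthful gives $0, deviation gives −$52 → loss $52.
$1928: same outcome either way → loss $0.
$2347: same outcome either way → loss $0.
$1758: truthful gives $0, deviation gives −$81 → loss $81.
$1692: truthful gives $0, deviation gives −$15 → loss $15.
Maximum loss: $81.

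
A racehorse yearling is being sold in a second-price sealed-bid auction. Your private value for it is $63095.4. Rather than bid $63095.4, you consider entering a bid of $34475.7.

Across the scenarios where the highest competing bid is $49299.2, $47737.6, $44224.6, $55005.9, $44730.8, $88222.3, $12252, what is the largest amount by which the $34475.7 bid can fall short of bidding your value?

$49299.2: truthful gives $13796.2, deviation gives $0 → loss $13796.2.
$47737.6: truthful gives $15357.8, deviation gives $0 → loss $15357.8.
$44224.6: truthful gives $18870.8, deviation gives $0 → loss $18870.8.
$55005.9: truthful gives $8089.5, deviation gives $0 → loss $8089.5.
$44730.8: truthful gives $18364.6, deviation gives $0 → loss $18364.6.
$88222.3: same outcome either way → loss $0.
$12252: same outcome either way → loss $0.
Maximum loss: $18870.8.

$18870.8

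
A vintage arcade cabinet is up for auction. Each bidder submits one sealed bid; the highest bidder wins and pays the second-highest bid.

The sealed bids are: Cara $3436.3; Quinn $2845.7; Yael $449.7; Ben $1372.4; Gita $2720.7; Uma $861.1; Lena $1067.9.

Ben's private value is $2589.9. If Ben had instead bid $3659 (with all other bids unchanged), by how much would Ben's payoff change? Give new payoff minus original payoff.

−$846.4

The highest bid among the other bidders is $3436.3; Ben's bid doesn't change that.
Original bid $1372.4: Ben is not highest (top rival bid is $3436.3); payoff $0.
Alternative bid $3659: Ben is highest, pays the top rival bid $3436.3; payoff $2589.9 − $3436.3 = −$846.4.
Change in payoff = −$846.4 − ($0) = −$846.4.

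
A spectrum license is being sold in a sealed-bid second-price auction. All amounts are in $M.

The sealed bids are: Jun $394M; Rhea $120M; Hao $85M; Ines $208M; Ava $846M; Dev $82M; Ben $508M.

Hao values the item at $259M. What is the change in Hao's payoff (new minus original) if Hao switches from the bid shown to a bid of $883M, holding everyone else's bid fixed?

The highest bid among the other bidders is $846M; Hao's bid doesn't change that.
Original bid $85M: Hao is not highest (top rival bid is $846M); payoff $0M.
Alternative bid $883M: Hao is highest, pays the top rival bid $846M; payoff $259M − $846M = −$587M.
Change in payoff = −$587M − ($0M) = −$587M.

−$587M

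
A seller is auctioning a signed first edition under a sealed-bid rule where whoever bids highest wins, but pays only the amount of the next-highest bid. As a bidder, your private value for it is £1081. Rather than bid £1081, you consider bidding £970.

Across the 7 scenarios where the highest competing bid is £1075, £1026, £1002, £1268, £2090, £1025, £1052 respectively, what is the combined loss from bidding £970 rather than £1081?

£225

The deviation costs you only when the competing bid falls strictly between £970 and £1081; elsewhere both bids give the same outcome.
£1075: truthful payoff £6, deviation payoff £0 → loss £6.
£1026: truthful payoff £55, deviation payoff £0 → loss £55.
£1002: truthful payoff £79, deviation payoff £0 → loss £79.
£1268: outcomes coincide → loss £0.
£2090: outcomes coincide → loss £0.
£1025: truthful payoff £56, deviation payoff £0 → loss £56.
£1052: truthful payoff £29, deviation payoff £0 → loss £29.
Total loss = £6 + £55 + £79 + £56 + £29 = £225.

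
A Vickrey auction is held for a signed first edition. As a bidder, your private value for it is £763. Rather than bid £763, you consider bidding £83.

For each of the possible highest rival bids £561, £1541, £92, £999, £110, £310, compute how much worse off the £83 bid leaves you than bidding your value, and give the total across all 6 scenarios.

£1979

The deviation costs you only when the competing bid falls strictly between £83 and £763; elsewhere both bids give the same outcome.
£561: truthful payoff £202, deviation payoff £0 → loss £202.
£1541: outcomes coincide → loss £0.
£92: truthful payoff £671, deviation payoff £0 → loss £671.
£999: outcomes coincide → loss £0.
£110: truthful payoff £653, deviation payoff £0 → loss £653.
£310: truthful payoff £453, deviation payoff £0 → loss £453.
Total loss = £202 + £671 + £653 + £453 = £1979.
In a second-price auction your bid sets only whether you win, not what you pay, so bidding your true value is weakly dominant.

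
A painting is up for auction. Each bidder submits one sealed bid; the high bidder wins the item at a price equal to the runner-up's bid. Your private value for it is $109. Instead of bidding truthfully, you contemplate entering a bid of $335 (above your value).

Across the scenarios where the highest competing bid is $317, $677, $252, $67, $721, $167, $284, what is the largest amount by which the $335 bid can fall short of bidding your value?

$208

$317: truthful gives $0, deviation gives −$208 → loss $208.
$677: same outcome either way → loss $0.
$252: truthful gives $0, deviation gives −$143 → loss $143.
$67: same outcome either way → loss $0.
$721: same outcome either way → loss $0.
$167: truthful gives $0, deviation gives −$58 → loss $58.
$284: truthful gives $0, deviation gives −$175 → loss $175.
Maximum loss: $208.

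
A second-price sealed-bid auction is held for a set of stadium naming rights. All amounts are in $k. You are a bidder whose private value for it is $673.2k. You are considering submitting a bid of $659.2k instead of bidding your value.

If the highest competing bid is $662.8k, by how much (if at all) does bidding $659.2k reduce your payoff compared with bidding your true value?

Bidding your value $673.2k: you win (since $673.2k > $662.8k) and pay $662.8k. Payoff $10.4k.
Bidding $659.2k: you lose. Payoff $0k.
The competing bid $662.8k lies between your shaded bid and your value, so underbidding forfeits an item you could have won at a profitable price.
Loss from deviating = $10.4k − ($0k) = $10.4k.
Because the price is fixed by the runner-up's bid, deviating from your value can only change a good outcome into a bad one — never the reverse.

$10.4k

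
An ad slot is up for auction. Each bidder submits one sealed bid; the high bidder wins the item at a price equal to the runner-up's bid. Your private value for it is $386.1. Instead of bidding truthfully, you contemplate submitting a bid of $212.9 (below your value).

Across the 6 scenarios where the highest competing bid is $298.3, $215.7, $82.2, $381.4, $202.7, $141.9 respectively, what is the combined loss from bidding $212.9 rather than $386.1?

The deviation costs you only when the competing bid falls strictly between $212.9 and $386.1; elsewhere both bids give the same outcome.
$298.3: truthful payoff $87.8, deviation payoff $0 → loss $87.8.
$215.7: truthful payoff $170.4, deviation payoff $0 → loss $170.4.
$82.2: outcomes coincide → loss $0.
$381.4: truthful payoff $4.7, deviation payoff $0 → loss $4.7.
$202.7: outcomes coincide → loss $0.
$141.9: outcomes coincide → loss $0.
Total loss = $87.8 + $170.4 + $4.7 = $262.9.

$262.9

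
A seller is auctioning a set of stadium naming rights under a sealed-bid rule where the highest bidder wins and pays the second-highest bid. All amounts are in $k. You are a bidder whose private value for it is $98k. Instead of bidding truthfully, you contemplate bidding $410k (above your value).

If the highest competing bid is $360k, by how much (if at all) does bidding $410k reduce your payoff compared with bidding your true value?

Bidding your value $98k: you lose (since $98k < $360k). Payoff $0k.
Bidding $410k: you win and pay $360k. Payoff $98k − $360k = −$262k.
The competing bid $360k lies between your value and your inflated bid, so overbidding wins an item priced above your value.
Loss from deviating = $0k − (−$262k) = $262k.
Truthful bidding weakly dominates here: raising your bid can only win items priced above your value, and lowering it can only forfeit items priced below.

$262k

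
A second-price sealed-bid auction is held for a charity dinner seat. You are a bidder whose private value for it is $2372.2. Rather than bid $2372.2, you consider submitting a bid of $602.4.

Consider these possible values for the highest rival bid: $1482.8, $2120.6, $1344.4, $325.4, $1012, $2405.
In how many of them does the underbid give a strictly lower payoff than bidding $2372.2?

The deviation hurts exactly when the highest competing bid lies strictly between $602.4 and $2372.2 — underbidding then forfeits a profitable win.
$1482.8: inside the interval → strictly worse (loss $889.4).
$2120.6: inside the interval → strictly worse (loss $251.6).
$1344.4: inside the interval → strictly worse (loss $1027.8).
$325.4: below both → same outcome either way.
$1012: inside the interval → strictly worse (loss $1360.2).
$2405: above both → same outcome either way.
Count: 4.

4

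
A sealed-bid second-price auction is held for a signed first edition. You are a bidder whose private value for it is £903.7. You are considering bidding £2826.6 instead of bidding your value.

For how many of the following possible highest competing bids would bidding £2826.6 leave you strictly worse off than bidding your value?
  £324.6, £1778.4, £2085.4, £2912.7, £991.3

3

The deviation hurts exactly when the highest competing bid lies strictly between £903.7 and £2826.6 — overbidding then wins at a price above your value.
£324.6: below both → same outcome either way.
£1778.4: inside the interval → strictly worse (loss £874.7).
£2085.4: inside the interval → strictly worse (loss £1181.7).
£2912.7: above both → same outcome either way.
£991.3: inside the interval → strictly worse (loss £87.6).
Count: 3.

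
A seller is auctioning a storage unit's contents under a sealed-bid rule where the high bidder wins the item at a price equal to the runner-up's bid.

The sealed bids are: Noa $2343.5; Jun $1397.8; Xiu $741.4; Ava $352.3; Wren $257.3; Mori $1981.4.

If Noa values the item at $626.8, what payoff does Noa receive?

Highest bid: Noa at $2343.5, so Noa wins.
Second-highest bid: Mori at $1981.4 — that is the price the winner pays.
Noa's payoff = value − price = $626.8 − $1981.4 = −$1354.6.

−$1354.6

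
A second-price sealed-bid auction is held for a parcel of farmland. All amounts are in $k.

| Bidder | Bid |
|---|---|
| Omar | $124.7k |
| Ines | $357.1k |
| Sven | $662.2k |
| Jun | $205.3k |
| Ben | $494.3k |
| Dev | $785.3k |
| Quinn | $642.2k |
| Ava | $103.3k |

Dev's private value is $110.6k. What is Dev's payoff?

Highest bid: Dev at $785.3k, so Dev wins.
Second-highest bid: Sven at $662.2k — that is the price the winner pays.
Dev's payoff = value − price = $110.6k − $662.2k = −$551.6k.

−$551.6k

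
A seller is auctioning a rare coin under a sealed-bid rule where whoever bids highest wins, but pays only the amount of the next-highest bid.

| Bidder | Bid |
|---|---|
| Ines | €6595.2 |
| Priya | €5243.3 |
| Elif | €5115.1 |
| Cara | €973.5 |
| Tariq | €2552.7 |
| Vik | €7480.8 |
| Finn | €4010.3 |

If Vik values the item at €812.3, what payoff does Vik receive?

−€5782.9

Highest bid: Vik at €7480.8, so Vik wins.
Second-highest bid: Ines at €6595.2 — that is the price the winner pays.
Vik's payoff = value − price = €812.3 − €6595.2 = −€5782.9.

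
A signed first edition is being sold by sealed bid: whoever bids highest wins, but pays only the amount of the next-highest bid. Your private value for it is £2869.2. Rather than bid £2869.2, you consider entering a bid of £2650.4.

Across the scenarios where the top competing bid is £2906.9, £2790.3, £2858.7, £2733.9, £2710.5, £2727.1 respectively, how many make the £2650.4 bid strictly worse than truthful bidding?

5

The deviation hurts exactly when the highest competing bid lies strictly between £2650.4 and £2869.2 — underbidding then forfeits a profitable win.
£2906.9: above both → same outcome either way.
£2790.3: inside the interval → strictly worse (loss £78.9).
£2858.7: inside the interval → strictly worse (loss £10.5).
£2733.9: inside the interval → strictly worse (loss £135.3).
£2710.5: inside the interval → strictly worse (loss £158.7).
£2727.1: inside the interval → strictly worse (loss £142.1).
Count: 5.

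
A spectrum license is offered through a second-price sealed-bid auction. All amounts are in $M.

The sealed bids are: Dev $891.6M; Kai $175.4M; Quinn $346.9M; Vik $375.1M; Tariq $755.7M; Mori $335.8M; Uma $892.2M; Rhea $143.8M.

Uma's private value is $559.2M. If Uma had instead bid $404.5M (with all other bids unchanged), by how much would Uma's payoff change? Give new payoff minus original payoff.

$332.4M

The highest bid among the other bidders is $891.6M; Uma's bid doesn't change that.
Original bid $892.2M: Uma is highest, pays the top rival bid $891.6M; payoff $559.2M − $891.6M = −$332.4M.
Alternative bid $404.5M: Uma is not highest (top rival bid is $891.6M); payoff $0M.
Change in payoff = $0M − (−$332.4M) = $332.4M.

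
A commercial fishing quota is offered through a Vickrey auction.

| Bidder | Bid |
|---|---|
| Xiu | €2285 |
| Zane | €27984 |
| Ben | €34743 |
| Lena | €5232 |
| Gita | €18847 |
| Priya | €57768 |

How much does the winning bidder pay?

€34743

Highest bid: Priya at €57768, so Priya wins.
Second-highest bid: Ben at €34743 — that is the price the winner pays.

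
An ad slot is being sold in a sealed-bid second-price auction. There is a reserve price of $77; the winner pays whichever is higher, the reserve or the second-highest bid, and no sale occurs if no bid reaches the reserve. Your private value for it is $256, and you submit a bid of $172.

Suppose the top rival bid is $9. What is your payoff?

Your bid $172 is the highest and exceeds the reserve.
Price = max(second-highest bid, reserve) = max($9, $77) = $77.
Payoff = $256 − $77 = $179.

$179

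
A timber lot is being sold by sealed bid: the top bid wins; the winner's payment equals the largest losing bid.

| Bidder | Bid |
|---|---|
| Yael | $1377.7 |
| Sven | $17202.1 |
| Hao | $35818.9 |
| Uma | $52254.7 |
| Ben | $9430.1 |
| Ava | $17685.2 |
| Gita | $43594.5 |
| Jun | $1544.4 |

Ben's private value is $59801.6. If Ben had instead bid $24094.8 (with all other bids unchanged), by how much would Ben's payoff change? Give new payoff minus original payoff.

The highest bid among the other bidders is $52254.7; Ben's bid doesn't change that.
Original bid $9430.1: Ben is not highest (top rival bid is $52254.7); payoff $0.
Alternative bid $24094.8: Ben is not highest (top rival bid is $52254.7); payoff $0.
Change in payoff = $0 − ($0) = $0.

$0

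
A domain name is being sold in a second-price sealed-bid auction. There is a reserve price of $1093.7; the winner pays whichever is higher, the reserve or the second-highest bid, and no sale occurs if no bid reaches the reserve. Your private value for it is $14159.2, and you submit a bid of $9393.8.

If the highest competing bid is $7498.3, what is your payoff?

$6660.9

Your bid $9393.8 is the highest and exceeds the reserve.
Price = max(second-highest bid, reserve) = max($7498.3, $1093.7) = $7498.3.
Payoff = $14159.2 − $7498.3 = $6660.9.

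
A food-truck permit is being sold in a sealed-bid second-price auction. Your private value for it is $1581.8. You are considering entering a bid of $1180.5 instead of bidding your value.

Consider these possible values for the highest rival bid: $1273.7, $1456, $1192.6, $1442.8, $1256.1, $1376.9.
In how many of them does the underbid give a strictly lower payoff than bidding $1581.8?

6

The deviation hurts exactly when the highest competing bid lies strictly between $1180.5 and $1581.8 — underbidding then forfeits a profitable win.
$1273.7: inside the interval → strictly worse (loss $308.1).
$1456: inside the interval → strictly worse (loss $125.8).
$1192.6: inside the interval → strictly worse (loss $389.2).
$1442.8: inside the interval → strictly worse (loss $139).
$1256.1: inside the interval → strictly worse (loss $325.7).
$1376.9: inside the interval → strictly worse (loss $204.9).
Count: 6.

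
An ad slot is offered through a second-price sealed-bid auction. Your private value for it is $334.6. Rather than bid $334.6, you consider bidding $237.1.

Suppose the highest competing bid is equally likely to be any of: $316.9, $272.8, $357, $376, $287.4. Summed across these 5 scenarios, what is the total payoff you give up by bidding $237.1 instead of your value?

$126.7

The deviation costs you only when the competing bid falls strictly between $237.1 and $334.6; elsewhere both bids give the same outcome.
$316.9: truthful payoff $17.7, deviation payoff $0 → loss $17.7.
$272.8: truthful payoff $61.8, deviation payoff $0 → loss $61.8.
$357: outcomes coincide → loss $0.
$376: outcomes coincide → loss $0.
$287.4: truthful payoff $47.2, deviation payoff $0 → loss $47.2.
Total loss = $17.7 + $61.8 + $47.2 = $126.7.
In a second-price auction your bid sets only whether you win, not what you pay, so bidding your true value is weakly dominant.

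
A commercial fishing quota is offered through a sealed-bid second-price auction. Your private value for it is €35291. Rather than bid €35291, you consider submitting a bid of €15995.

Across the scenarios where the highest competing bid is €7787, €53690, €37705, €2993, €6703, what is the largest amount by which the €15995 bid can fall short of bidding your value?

€0

€7787: same outcome either way → loss €0.
€53690: same outcome either way → loss €0.
€37705: same outcome either way → loss €0.
€2993: same outcome either way → loss €0.
€6703: same outcome either way → loss €0.
Maximum loss: €0.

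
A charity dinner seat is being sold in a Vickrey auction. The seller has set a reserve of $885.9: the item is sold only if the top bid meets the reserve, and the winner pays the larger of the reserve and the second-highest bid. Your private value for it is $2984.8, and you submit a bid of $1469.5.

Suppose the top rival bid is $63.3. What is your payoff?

$2098.9

Your bid $1469.5 is the highest and exceeds the reserve.
Price = max(second-highest bid, reserve) = max($63.3, $885.9) = $885.9.
Payoff = $2984.8 − $885.9 = $2098.9.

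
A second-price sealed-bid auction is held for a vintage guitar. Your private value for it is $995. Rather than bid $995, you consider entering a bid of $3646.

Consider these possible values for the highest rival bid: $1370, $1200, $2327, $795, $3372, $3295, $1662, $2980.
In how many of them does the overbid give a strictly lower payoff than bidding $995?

7

The deviation hurts exactly when the highest competing bid lies strictly between $995 and $3646 — overbidding then wins at a price above your value.
$1370: inside the interval → strictly worse (loss $375).
$1200: inside the interval → strictly worse (loss $205).
$2327: inside the interval → strictly worse (loss $1332).
$795: below both → same outcome either way.
$3372: inside the interval → strictly worse (loss $2377).
$3295: inside the interval → strictly worse (loss $2300).
$1662: inside the interval → strictly worse (loss $667).
$2980: inside the interval → strictly worse (loss $1985).
Count: 7.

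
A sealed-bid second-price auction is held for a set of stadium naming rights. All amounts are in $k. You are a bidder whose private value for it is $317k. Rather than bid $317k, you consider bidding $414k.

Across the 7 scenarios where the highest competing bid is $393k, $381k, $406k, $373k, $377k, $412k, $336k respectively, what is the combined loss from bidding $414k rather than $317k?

The deviation costs you only when the competing bid falls strictly between $317k and $414k; elsewhere both bids give the same outcome.
$393k: truthful payoff $0k, deviation payoff −$76k → loss $76k.
$381k: truthful payoff $0k, deviation payoff −$64k → loss $64k.
$406k: truthful payoff $0k, deviation payoff −$89k → loss $89k.
$373k: truthful payoff $0k, deviation payoff −$56k → loss $56k.
$377k: truthful payoff $0k, deviation payoff −$60k → loss $60k.
$412k: truthful payoff $0k, deviation payoff −$95k → loss $95k.
$336k: truthful payoff $0k, deviation payoff −$19k → loss $19k.
Total loss = $76k + $64k + $89k + $56k + $60k + $95k + $19k = $459k.

$459k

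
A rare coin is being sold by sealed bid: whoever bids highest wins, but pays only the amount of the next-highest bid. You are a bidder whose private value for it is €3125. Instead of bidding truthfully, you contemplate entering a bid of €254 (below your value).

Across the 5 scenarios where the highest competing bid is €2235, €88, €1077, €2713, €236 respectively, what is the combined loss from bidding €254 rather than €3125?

€3350

The deviation costs you only when the competing bid falls strictly between €254 and €3125; elsewhere both bids give the same outcome.
€2235: truthful payoff €890, deviation payoff €0 → loss €890.
€88: outcomes coincide → loss €0.
€1077: truthful payoff €2048, deviation payoff €0 → loss €2048.
€2713: truthful payoff €412, deviation payoff €0 → loss €412.
€236: outcomes coincide → loss €0.
Total loss = €890 + €2048 + €412 = €3350.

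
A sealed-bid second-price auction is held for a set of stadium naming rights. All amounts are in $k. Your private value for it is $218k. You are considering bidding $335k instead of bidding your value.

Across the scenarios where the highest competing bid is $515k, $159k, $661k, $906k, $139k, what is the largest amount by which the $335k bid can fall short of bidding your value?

$515k: same outcome either way → loss $0k.
$159k: same outcome either way → loss $0k.
$661k: same outcome either way → loss $0k.
$906k: same outcome either way → loss $0k.
$139k: same outcome either way → loss $0k.
Maximum loss: $0k.

$0k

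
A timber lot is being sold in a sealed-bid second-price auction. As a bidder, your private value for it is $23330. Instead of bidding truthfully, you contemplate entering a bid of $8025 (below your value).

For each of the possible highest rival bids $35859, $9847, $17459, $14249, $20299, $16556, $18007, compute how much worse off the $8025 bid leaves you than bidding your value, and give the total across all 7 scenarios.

The deviation costs you only when the competing bid falls strictly between $8025 and $23330; elsewhere both bids give the same outcome.
$35859: outcomes coincide → loss $0.
$9847: truthful payoff $13483, deviation payoff $0 → loss $13483.
$17459: truthful payoff $5871, deviation payoff $0 → loss $5871.
$14249: truthful payoff $9081, deviation payoff $0 → loss $9081.
$20299: truthful payoff $3031, deviation payoff $0 → loss $3031.
$16556: truthful payoff $6774, deviation payoff $0 → loss $6774.
$18007: truthful payoff $5323, deviation payoff $0 → loss $5323.
Total loss = $13483 + $5871 + $9081 + $3031 + $6774 + $5323 = $43563.

$43563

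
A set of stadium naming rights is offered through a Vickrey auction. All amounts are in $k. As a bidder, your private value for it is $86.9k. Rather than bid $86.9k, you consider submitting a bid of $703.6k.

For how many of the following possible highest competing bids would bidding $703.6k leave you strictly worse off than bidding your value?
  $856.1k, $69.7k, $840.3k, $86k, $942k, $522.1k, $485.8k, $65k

The deviation hurts exactly when the highest competing bid lies strictly between $86.9k and $703.6k — overbidding then wins at a price above your value.
$856.1k: above both → same outcome either way.
$69.7k: below both → same outcome either way.
$840.3k: above both → same outcome either way.
$86k: below both → same outcome either way.
$942k: above both → same outcome either way.
$522.1k: inside the interval → strictly worse (loss $435.2k).
$485.8k: inside the interval → strictly worse (loss $398.9k).
$65k: below both → same outcome either way.
Count: 2.

2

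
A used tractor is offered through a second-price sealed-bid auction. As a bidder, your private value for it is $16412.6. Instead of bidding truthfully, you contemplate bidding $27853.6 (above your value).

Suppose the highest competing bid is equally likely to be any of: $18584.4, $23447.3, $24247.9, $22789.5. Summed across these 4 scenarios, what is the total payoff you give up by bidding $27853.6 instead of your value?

$23418.7

The deviation costs you only when the competing bid falls strictly between $16412.6 and $27853.6; elsewhere both bids give the same outcome.
$18584.4: truthful payoff $0, deviation payoff −$2171.8 → loss $2171.8.
$23447.3: truthful payoff $0, deviation payoff −$7034.7 → loss $7034.7.
$24247.9: truthful payoff $0, deviation payoff −$7835.3 → loss $7835.3.
$22789.5: truthful payoff $0, deviation payoff −$6376.9 → loss $6376.9.
Total loss = $2171.8 + $7034.7 + $7835.3 + $6376.9 = $23418.7.
Truthful bidding weakly dominates here: raising your bid can only win items priced above your value, and lowering it can only forfeit items priced below.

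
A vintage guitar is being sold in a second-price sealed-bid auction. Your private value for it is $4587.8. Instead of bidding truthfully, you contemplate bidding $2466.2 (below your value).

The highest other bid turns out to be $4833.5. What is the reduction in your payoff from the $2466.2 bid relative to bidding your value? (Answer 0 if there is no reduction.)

$0

Bidding your value $4587.8: you lose (since $4587.8 < $4833.5). Payoff $0.
Bidding $2466.2: you lose. Payoff $0.
Difference = $0 − $0 = $0; both bids lead to the same outcome because the competing bid is above both your value and your alternative bid.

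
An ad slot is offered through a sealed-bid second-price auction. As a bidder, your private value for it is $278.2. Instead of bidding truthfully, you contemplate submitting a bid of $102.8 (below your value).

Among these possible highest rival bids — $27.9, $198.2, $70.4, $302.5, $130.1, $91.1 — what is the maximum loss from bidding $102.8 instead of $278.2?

$27.9: same outcome either way → loss $0.
$198.2: truthful gives $80, deviation gives $0 → loss $80.
$70.4: same outcome either way → loss $0.
$302.5: same outcome either way → loss $0.
$130.1: truthful gives $148.1, deviation gives $0 → loss $148.1.
$91.1: same outcome either way → loss $0.
Maximum loss: $148.1.

$148.1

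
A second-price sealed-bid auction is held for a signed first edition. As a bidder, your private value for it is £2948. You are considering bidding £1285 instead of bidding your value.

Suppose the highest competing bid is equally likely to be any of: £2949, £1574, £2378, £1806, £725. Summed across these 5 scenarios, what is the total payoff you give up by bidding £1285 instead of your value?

The deviation costs you only when the competing bid falls strictly between £1285 and £2948; elsewhere both bids give the same outcome.
£2949: outcomes coincide → loss £0.
£1574: truthful payoff £1374, deviation payoff £0 → loss £1374.
£2378: truthful payoff £570, deviation payoff £0 → loss £570.
£1806: truthful payoff £1142, deviation payoff £0 → loss £1142.
£725: outcomes coincide → loss £0.
Total loss = £1374 + £570 + £1142 = £3086.

£3086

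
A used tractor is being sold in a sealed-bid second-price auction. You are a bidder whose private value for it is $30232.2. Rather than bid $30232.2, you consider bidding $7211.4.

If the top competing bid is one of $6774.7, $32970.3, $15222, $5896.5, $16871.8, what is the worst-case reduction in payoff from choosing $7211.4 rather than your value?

$15010.2

$6774.7: same outcome either way → loss $0.
$32970.3: same outcome either way → loss $0.
$15222: truthful gives $15010.2, deviation gives $0 → loss $15010.2.
$5896.5: same outcome either way → loss $0.
$16871.8: truthful gives $13360.4, deviation gives $0 → loss $13360.4.
Maximum loss: $15010.2.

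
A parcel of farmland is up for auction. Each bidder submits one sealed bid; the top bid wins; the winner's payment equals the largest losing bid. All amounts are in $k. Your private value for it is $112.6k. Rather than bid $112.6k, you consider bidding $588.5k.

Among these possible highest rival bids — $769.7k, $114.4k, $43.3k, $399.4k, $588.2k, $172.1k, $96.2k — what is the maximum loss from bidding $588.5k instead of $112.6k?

$769.7k: same outcome either way → loss $0k.
$114.4k: truthful gives $0k, deviation gives −$1.8k → loss $1.8k.
$43.3k: same outcome either way → loss $0k.
$399.4k: truthful gives $0k, deviation gives −$286.8k → loss $286.8k.
$588.2k: truthful gives $0k, deviation gives −$475.6k → loss $475.6k.
$172.1k: truthful gives $0k, deviation gives −$59.5k → loss $59.5k.
$96.2k: same outcome either way → loss $0k.
Maximum loss: $475.6k.

$475.6k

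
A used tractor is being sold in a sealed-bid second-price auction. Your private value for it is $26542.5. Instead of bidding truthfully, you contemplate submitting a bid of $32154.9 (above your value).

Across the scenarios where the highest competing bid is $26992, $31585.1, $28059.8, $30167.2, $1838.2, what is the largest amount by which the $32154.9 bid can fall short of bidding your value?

$5042.6

$26992: truthful gives $0, deviation gives −$449.5 → loss $449.5.
$31585.1: truthful gives $0, deviation gives −$5042.6 → loss $5042.6.
$28059.8: truthful gives $0, deviation gives −$1517.3 → loss $1517.3.
$30167.2: truthful gives $0, deviation gives −$3624.7 → loss $3624.7.
$1838.2: same outcome either way → loss $0.
Maximum loss: $5042.6.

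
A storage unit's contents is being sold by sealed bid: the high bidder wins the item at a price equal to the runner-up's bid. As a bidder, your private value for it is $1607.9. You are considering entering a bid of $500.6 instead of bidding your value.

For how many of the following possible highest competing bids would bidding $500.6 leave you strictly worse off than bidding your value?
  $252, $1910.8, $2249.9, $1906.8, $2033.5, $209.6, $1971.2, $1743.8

The deviation hurts exactly when the highest competing bid lies strictly between $500.6 and $1607.9 — underbidding then forfeits a profitable win.
$252: below both → same outcome either way.
$1910.8: above both → same outcome either way.
$2249.9: above both → same outcome either way.
$1906.8: above both → same outcome either way.
$2033.5: above both → same outcome either way.
$209.6: below both → same outcome either way.
$1971.2: above both → same outcome either way.
$1743.8: above both → same outcome either way.
Count: 0.

0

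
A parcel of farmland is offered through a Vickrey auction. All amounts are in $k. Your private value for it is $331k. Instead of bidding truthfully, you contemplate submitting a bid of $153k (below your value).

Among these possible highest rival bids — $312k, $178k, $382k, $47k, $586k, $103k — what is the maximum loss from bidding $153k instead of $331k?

$153k

$312k: truthful gives $19k, deviation gives $0k → loss $19k.
$178k: truthful gives $153k, deviation gives $0k → loss $153k.
$382k: same outcome either way → loss $0k.
$47k: same outcome either way → loss $0k.
$586k: same outcome either way → loss $0k.
$103k: same outcome either way → loss $0k.
Maximum loss: $153k.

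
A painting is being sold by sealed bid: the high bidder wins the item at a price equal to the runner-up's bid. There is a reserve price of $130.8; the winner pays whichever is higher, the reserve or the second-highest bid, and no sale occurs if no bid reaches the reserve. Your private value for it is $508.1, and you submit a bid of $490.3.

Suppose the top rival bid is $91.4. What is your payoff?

Your bid $490.3 is the highest and exceeds the reserve.
Price = max(second-highest bid, reserve) = max($91.4, $130.8) = $130.8.
Payoff = $508.1 − $130.8 = $377.3.

$377.3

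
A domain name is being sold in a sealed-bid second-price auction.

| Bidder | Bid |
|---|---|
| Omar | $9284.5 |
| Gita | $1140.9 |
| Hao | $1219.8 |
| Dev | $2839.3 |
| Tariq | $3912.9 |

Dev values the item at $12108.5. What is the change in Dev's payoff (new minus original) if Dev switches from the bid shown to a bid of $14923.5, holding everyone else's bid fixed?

$2824

The highest bid among the other bidders is $9284.5; Dev's bid doesn't change that.
Original bid $2839.3: Dev is not highest (top rival bid is $9284.5); payoff $0.
Alternative bid $14923.5: Dev is highest, pays the top rival bid $9284.5; payoff $12108.5 − $9284.5 = $2824.
Change in payoff = $2824 − ($0) = $2824.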